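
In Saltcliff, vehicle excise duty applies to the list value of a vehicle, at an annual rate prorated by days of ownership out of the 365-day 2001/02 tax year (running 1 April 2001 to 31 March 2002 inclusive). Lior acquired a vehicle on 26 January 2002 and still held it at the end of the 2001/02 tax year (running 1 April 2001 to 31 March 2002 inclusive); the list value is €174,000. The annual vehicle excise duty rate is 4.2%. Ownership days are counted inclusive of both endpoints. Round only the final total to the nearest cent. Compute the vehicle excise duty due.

€1,301.42

Days held (26 January – 31 March 2002): 65 out of 365
Tax = €174,000 × 4.2% × 65/365 = €1,301.4247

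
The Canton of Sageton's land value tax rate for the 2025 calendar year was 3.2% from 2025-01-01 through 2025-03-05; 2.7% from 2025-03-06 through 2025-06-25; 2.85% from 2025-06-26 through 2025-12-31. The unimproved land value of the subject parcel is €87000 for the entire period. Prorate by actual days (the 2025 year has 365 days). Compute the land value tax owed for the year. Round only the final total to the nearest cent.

€2492.85

2025-01-01 to 2025-03-05: 64 days at 3.2% → €87000 × 3.2% × 64/365 = €488.1534
2025-03-06 to 2025-06-25: 112 days at 2.7% → €87000 × 2.7% × 112/365 = €720.7890
2025-06-26 to 2025-12-31: 189 days at 2.85% → €87000 × 2.85% × 189/365 = €1283.9055
Total = €2492.8479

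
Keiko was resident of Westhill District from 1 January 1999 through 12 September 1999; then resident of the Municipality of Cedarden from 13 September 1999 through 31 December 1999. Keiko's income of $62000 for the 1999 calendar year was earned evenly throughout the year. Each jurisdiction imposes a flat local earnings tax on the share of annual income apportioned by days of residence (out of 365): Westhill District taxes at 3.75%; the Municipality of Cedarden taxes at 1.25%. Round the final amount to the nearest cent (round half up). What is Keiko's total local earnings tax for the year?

$1857.88

Westhill District, 1 January – 12 September 1999: 255 days → $62000 × 3.75% × 255/365 = $1624.3151
The Municipality of Cedarden, 13 September – 31 December 1999: 110 days → $62000 × 1.25% × 110/365 = $233.5616
Total = $1857.8767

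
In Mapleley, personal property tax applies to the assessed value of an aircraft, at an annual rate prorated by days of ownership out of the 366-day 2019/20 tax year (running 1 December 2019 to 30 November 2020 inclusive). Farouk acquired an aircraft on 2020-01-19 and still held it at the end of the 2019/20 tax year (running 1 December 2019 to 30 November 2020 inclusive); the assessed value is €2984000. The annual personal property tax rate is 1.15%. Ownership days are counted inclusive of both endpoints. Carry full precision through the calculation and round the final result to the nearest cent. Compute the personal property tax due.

Days held (2020-01-19 to 2020-11-30): 317 out of 366
Tax = €2984000 × 1.15% × 317/366 = €29721.7814

€29721.78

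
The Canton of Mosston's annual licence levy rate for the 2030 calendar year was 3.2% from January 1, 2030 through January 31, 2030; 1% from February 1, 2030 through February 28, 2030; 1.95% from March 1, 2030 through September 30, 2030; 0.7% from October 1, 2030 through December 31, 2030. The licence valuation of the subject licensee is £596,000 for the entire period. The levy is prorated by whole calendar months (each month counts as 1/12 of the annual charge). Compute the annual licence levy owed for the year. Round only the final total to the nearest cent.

£9,908.50

January 1 – January 31, 2030: 1 month at 3.2% → £596,000 × 3.2% × 1/12 = £1,589.3333
February 1 – February 28, 2030: 1 month at 1% → £596,000 × 1% × 1/12 = £496.6667
March 1 – September 30, 2030: 7 months at 1.95% → £596,000 × 1.95% × 7/12 = £6,779.5000
October 1 – December 31, 2030: 3 months at 0.7% → £596,000 × 0.7% × 3/12 = £1,043.0000
Total = £9,908.5000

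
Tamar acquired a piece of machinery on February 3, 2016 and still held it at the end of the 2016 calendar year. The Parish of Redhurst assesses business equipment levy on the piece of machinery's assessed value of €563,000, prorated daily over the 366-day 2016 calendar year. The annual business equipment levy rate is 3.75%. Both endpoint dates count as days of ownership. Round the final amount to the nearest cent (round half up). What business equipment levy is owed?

€19,208.91

Days held (February 3 – December 31, 2016): 333 out of 366
Tax = €563,000 × 3.75% × 333/366 = €19,208.9139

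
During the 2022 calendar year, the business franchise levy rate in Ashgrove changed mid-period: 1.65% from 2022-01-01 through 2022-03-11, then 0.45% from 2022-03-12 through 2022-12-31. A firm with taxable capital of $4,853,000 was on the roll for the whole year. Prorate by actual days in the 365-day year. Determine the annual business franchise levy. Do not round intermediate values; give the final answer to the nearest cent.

2022-01-01 to 2022-03-11: 70 days at 1.65% → $4,853,000 × 1.65% × 70/365 = $15,356.7534
2022-03-12 to 2022-12-31: 295 days at 0.45% → $4,853,000 × 0.45% × 295/365 = $17,650.2945
Total = $33,007.0479

$33,007.05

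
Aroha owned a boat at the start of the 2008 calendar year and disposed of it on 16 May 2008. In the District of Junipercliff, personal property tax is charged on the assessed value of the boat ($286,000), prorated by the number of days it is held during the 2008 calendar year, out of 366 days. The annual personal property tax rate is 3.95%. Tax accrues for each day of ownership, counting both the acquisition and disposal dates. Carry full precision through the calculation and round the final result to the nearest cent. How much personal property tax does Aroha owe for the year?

$4,228.66

Days held (1 Jan – 16 May 2008): 137 out of 366
Tax = $286,000 × 3.95% × 137/366 = $4,228.6585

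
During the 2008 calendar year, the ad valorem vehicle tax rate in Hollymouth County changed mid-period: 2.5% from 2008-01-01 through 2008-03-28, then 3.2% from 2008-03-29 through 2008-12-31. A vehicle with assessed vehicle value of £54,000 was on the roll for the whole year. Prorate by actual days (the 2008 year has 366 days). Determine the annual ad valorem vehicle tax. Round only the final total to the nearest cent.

2008-01-01 to 2008-03-28: 88 days at 2.5% → £54,000 × 2.5% × 88/366 = £324.5902
2008-03-29 to 2008-12-31: 278 days at 3.2% → £54,000 × 3.2% × 278/366 = £1,312.5246
Total = £1,637.1148

£1,637.11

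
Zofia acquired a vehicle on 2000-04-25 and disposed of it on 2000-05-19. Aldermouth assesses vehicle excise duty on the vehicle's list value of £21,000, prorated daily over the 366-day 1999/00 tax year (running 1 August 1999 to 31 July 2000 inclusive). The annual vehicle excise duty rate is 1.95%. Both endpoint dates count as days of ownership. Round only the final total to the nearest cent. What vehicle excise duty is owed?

Days held (2000-04-25 to 2000-05-19): 25 out of 366
Tax = £21,000 × 1.95% × 25/366 = £27.9713

£27.97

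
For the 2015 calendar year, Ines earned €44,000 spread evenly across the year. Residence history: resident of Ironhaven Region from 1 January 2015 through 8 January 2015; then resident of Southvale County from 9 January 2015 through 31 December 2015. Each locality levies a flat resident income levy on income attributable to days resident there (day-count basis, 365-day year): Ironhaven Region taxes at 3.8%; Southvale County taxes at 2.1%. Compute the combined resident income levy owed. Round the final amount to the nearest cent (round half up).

€940.39

Ironhaven Region, 1 January – 8 January 2015: 8 days → €44,000 × 3.8% × 8/365 = €36.6466
Southvale County, 9 January – 31 December 2015: 357 days → €44,000 × 2.1% × 357/365 = €903.7479
Total = €940.3945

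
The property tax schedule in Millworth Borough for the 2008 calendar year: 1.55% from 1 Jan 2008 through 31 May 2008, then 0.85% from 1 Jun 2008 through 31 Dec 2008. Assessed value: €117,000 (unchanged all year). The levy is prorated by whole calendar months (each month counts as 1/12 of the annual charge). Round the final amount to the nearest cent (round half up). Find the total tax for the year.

€1,335.75

1 Jan – 31 May 2008: 5 months at 1.55% → €117,000 × 1.55% × 5/12 = €755.6250
1 Jun – 31 Dec 2008: 7 months at 0.85% → €117,000 × 0.85% × 7/12 = €580.1250
Total = €1,335.7500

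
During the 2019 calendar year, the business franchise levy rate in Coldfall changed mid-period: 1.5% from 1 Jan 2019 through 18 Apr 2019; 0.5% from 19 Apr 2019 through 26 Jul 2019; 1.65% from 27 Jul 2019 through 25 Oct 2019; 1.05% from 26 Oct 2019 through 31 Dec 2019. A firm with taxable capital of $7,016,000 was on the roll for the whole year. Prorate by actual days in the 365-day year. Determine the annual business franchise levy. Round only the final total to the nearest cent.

$83,038.68

1 Jan – 18 Apr 2019: 108 days at 1.5% → $7,016,000 × 1.5% × 108/365 = $31,139.5068
19 Apr – 26 Jul 2019: 99 days at 0.5% → $7,016,000 × 0.5% × 99/365 = $9,514.8493
27 Jul – 25 Oct 2019: 91 days at 1.65% → $7,016,000 × 1.65% × 91/365 = $28,861.7096
26 Oct – 31 Dec 2019: 67 days at 1.05% → $7,016,000 × 1.05% × 67/365 = $13,522.6192
Total = $83,038.6849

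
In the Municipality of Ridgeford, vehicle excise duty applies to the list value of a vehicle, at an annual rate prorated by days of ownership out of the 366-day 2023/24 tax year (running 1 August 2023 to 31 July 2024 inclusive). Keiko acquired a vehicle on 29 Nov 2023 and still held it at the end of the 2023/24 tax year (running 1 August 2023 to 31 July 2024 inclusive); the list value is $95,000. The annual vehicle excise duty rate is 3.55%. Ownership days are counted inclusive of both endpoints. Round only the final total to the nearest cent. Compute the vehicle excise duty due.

$2,266.76

Days held (29 Nov 2023 – 31 Jul 2024): 246 out of 366
Tax = $95,000 × 3.55% × 246/366 = $2,266.7623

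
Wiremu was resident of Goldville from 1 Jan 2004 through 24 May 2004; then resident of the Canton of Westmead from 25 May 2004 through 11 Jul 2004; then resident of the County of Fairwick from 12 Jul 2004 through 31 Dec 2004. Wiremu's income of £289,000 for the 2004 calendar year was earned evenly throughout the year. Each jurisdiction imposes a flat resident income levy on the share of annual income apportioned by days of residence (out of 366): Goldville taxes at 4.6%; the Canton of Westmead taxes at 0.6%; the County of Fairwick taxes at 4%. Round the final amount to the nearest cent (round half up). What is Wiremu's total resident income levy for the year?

£10,958.31

Goldville, 1 Jan – 24 May 2004: 145 days → £289,000 × 4.6% × 145/366 = £5,266.7486
The Canton of Westmead, 25 May – 11 Jul 2004: 48 days → £289,000 × 0.6% × 48/366 = £227.4098
The County of Fairwick, 12 Jul – 31 Dec 2004: 173 days → £289,000 × 4% × 173/366 = £5,464.1530
Total = £10,958.3115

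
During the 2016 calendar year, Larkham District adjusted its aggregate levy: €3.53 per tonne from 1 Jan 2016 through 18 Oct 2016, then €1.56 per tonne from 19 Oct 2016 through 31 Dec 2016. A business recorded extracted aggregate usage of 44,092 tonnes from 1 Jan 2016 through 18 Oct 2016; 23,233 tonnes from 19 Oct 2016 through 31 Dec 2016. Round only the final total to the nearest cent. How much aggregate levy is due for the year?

€191,888.24

1 Jan – 18 Oct 2016: 44,092 tonnes at €3.53/tonne → €155,644.76
19 Oct – 31 Dec 2016: 23,233 tonnes at €1.56/tonne → €36,243.48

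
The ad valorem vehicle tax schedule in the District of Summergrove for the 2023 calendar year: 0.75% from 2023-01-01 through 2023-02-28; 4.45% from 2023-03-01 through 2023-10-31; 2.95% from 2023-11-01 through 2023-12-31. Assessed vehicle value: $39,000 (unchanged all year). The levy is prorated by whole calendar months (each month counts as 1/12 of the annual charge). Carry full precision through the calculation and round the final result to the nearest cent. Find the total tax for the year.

$1,397.50

2023-01-01 to 2023-02-28: 2 months at 0.75% → $39,000 × 0.75% × 2/12 = $48.7500
2023-03-01 to 2023-10-31: 8 months at 4.45% → $39,000 × 4.45% × 8/12 = $1,157.0000
2023-11-01 to 2023-12-31: 2 months at 2.95% → $39,000 × 2.95% × 2/12 = $191.7500
Total = $1,397.5000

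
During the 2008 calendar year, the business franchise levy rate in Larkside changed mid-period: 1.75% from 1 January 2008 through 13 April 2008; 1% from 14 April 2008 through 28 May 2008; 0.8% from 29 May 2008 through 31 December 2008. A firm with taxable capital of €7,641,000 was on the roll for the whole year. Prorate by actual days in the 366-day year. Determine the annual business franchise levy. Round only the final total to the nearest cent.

1 January – 13 April 2008: 104 days at 1.75% → €7,641,000 × 1.75% × 104/366 = €37,996.2295
14 April – 28 May 2008: 45 days at 1% → €7,641,000 × 1% × 45/366 = €9,394.6721
29 May – 31 December 2008: 217 days at 0.8% → €7,641,000 × 0.8% × 217/366 = €36,242.5574
Total = €83,633.4590

€83,633.46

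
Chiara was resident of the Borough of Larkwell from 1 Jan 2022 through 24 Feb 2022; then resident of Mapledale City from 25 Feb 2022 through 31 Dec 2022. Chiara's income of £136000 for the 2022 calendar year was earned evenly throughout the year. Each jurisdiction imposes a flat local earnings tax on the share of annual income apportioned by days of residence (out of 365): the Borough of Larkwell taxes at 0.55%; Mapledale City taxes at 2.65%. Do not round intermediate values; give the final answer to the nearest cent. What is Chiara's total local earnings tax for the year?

The Borough of Larkwell, 1 Jan – 24 Feb 2022: 55 days → £136000 × 0.55% × 55/365 = £112.7123
Mapledale City, 25 Feb – 31 Dec 2022: 310 days → £136000 × 2.65% × 310/365 = £3060.9315
Total = £3173.6438

£3173.64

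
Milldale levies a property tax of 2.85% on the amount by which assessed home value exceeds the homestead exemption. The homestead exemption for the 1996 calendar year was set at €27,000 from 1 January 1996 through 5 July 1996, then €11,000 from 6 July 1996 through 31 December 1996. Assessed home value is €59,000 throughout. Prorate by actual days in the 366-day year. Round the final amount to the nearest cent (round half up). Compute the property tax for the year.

€1,135.02

1 January – 5 July 1996: 187 days, exemption €27,000 → (€59,000 − €27,000) × 2.85% × 187/366 = €465.9672
6 July – 31 December 1996: 179 days, exemption €11,000 → (€59,000 − €11,000) × 2.85% × 179/366 = €669.0492
Total = €1,135.0164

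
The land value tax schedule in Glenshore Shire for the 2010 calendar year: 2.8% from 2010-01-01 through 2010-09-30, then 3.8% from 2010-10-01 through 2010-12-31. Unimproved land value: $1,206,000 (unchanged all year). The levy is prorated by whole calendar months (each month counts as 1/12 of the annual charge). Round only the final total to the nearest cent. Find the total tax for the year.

2010-01-01 to 2010-09-30: 9 months at 2.8% → $1,206,000 × 2.8% × 9/12 = $25,326.0000
2010-10-01 to 2010-12-31: 3 months at 3.8% → $1,206,000 × 3.8% × 3/12 = $11,457.0000
Total = $36,783.0000

$36,783.00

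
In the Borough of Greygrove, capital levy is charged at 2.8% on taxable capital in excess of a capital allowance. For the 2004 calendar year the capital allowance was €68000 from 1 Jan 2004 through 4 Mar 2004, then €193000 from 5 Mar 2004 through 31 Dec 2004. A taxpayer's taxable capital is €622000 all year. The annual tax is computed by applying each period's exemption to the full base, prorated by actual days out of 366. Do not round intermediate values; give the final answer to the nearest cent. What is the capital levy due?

€12624.02

1 Jan – 4 Mar 2004: 64 days, exemption €68000 → (€622000 − €68000) × 2.8% × 64/366 = €2712.4809
5 Mar – 31 Dec 2004: 302 days, exemption €193000 → (€622000 − €193000) × 2.8% × 302/366 = €9911.5410
Total = €12624.0219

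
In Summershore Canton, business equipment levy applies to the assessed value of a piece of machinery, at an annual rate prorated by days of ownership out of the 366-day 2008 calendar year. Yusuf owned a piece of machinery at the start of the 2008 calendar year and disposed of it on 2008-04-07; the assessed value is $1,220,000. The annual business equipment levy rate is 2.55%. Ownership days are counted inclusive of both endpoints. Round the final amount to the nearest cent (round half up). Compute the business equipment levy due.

Days held (2008-01-01 to 2008-04-07): 98 out of 366
Tax = $1,220,000 × 2.55% × 98/366 = $8,330.0000

$8,330.00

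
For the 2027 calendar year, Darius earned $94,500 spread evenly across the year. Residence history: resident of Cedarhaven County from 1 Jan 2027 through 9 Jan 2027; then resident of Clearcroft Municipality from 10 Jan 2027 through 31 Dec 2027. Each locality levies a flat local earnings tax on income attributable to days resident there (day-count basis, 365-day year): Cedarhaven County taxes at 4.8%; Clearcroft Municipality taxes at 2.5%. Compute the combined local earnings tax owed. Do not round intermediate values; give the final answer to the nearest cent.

$2,416.09

Cedarhaven County, 1 Jan – 9 Jan 2027: 9 days → $94,500 × 4.8% × 9/365 = $111.8466
Clearcroft Municipality, 10 Jan – 31 Dec 2027: 356 days → $94,500 × 2.5% × 356/365 = $2,304.2466
Total = $2,416.0932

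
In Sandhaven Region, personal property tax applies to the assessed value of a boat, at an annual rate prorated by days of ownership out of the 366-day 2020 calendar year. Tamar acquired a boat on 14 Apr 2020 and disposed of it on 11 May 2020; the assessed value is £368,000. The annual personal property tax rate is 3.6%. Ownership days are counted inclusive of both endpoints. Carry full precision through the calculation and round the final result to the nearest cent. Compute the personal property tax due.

Days held (14 Apr – 11 May 2020): 28 out of 366
Tax = £368,000 × 3.6% × 28/366 = £1,013.5082

£1,013.51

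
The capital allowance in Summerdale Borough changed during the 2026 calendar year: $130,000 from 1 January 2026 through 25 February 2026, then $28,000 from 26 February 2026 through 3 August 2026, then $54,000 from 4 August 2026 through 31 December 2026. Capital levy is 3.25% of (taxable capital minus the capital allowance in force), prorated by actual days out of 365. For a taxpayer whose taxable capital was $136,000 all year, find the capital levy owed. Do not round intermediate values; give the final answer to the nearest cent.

$2,654.14

1 January – 25 February 2026: 56 days, exemption $130,000 → ($136,000 − $130,000) × 3.25% × 56/365 = $29.9178
26 February – 3 August 2026: 159 days, exemption $28,000 → ($136,000 − $28,000) × 3.25% × 159/365 = $1,529.0137
4 August – 31 December 2026: 150 days, exemption $54,000 → ($136,000 − $54,000) × 3.25% × 150/365 = $1,095.2055
Total = $2,654.1370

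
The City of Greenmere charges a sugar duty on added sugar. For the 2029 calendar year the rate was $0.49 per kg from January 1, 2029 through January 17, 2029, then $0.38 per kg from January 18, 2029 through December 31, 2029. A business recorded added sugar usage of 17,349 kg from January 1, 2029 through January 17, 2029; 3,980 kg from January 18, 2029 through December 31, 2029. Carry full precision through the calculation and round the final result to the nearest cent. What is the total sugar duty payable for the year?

January 1 – January 17, 2029: 17,349 kg at $0.49/kg → $8501.01
January 18 – December 31, 2029: 3,980 kg at $0.38/kg → $1512.40

$10013.41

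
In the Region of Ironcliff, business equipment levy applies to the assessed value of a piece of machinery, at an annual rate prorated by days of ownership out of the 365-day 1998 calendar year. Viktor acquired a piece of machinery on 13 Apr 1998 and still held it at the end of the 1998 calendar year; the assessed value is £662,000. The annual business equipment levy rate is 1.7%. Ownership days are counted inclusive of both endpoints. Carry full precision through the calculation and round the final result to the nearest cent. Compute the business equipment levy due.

Days held (13 Apr – 31 Dec 1998): 263 out of 365
Tax = £662,000 × 1.7% × 263/365 = £8,109.0466

£8,109.05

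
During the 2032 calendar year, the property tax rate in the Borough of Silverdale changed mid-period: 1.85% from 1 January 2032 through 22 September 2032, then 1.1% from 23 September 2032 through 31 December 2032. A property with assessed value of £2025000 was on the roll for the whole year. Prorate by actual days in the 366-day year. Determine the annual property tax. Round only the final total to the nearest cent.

1 January – 22 September 2032: 266 days at 1.85% → £2025000 × 1.85% × 266/366 = £27226.8443
23 September – 31 December 2032: 100 days at 1.1% → £2025000 × 1.1% × 100/366 = £6086.0656
Total = £33312.9098

£33312.91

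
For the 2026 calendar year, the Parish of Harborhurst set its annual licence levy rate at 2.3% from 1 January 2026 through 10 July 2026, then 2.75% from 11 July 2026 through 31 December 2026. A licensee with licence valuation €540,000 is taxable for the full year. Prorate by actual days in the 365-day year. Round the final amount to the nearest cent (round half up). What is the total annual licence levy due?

1 January – 10 July 2026: 191 days at 2.3% → €540,000 × 2.3% × 191/365 = €6,499.2329
11 July – 31 December 2026: 174 days at 2.75% → €540,000 × 2.75% × 174/365 = €7,079.1781
Total = €13,578.4110

€13,578.41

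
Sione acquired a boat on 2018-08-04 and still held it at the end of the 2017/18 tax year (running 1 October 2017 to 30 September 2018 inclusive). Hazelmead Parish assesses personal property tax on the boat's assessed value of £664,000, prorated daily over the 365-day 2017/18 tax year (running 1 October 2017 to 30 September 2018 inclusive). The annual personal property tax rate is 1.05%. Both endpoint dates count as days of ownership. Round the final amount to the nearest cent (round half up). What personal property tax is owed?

Days held (2018-08-04 to 2018-09-30): 58 out of 365
Tax = £664,000 × 1.05% × 58/365 = £1,107.8795

£1,107.88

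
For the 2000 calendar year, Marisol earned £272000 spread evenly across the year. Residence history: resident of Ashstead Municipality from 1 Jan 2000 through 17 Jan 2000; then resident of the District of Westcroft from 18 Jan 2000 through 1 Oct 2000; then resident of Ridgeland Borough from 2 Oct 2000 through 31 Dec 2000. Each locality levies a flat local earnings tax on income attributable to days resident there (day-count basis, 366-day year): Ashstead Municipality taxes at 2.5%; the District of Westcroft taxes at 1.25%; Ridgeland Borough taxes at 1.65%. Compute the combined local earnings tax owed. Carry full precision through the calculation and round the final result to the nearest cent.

Ashstead Municipality, 1 Jan – 17 Jan 2000: 17 days → £272000 × 2.5% × 17/366 = £315.8470
The District of Westcroft, 18 Jan – 1 Oct 2000: 258 days → £272000 × 1.25% × 258/366 = £2396.7213
Ridgeland Borough, 2 Oct – 31 Dec 2000: 91 days → £272000 × 1.65% × 91/366 = £1115.8689
Total = £3828.4372

£3828.44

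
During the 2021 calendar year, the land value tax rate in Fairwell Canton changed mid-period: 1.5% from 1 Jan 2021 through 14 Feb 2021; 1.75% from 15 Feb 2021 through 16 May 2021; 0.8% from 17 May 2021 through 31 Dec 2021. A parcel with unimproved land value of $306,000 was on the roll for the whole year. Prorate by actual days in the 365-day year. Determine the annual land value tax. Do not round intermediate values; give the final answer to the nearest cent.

1 Jan – 14 Feb 2021: 45 days at 1.5% → $306,000 × 1.5% × 45/365 = $565.8904
15 Feb – 16 May 2021: 91 days at 1.75% → $306,000 × 1.75% × 91/365 = $1,335.0822
17 May – 31 Dec 2021: 229 days at 0.8% → $306,000 × 0.8% × 229/365 = $1,535.8685
Total = $3,436.8411

$3,436.84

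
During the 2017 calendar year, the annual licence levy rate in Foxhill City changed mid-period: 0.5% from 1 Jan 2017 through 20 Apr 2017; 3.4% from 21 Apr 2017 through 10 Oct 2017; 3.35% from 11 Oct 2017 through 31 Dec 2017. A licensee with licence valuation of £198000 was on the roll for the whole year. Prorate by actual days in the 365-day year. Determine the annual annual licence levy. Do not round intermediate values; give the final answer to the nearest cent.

£4979.29

1 Jan – 20 Apr 2017: 110 days at 0.5% → £198000 × 0.5% × 110/365 = £298.3562
21 Apr – 10 Oct 2017: 173 days at 3.4% → £198000 × 3.4% × 173/365 = £3190.7836
11 Oct – 31 Dec 2017: 82 days at 3.35% → £198000 × 3.35% × 82/365 = £1490.1534
Total = £4979.2932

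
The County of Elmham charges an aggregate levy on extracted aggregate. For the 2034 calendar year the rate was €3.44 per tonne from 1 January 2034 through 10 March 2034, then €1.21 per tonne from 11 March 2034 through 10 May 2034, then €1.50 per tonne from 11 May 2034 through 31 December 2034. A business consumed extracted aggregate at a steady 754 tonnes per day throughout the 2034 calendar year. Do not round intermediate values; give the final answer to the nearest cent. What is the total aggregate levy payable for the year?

1 January – 10 March 2034: 69 days × 754 tonnes/day = 52,026 tonnes at €3.44/tonne → €178,969.44
11 March – 10 May 2034: 61 days × 754 tonnes/day = 45,994 tonnes at €1.21/tonne → €55,652.74
11 May – 31 December 2034: 235 days × 754 tonnes/day = 177,190 tonnes at €1.50/tonne → €265,785.00

€500,407.18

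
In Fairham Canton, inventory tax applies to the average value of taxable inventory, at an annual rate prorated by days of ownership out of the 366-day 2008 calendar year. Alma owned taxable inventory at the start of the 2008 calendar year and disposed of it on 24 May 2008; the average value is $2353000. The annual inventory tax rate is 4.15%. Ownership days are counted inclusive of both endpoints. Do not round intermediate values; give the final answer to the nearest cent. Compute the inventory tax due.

$38686.28

Days held (1 January – 24 May 2008): 145 out of 366
Tax = $2353000 × 4.15% × 145/366 = $38686.2773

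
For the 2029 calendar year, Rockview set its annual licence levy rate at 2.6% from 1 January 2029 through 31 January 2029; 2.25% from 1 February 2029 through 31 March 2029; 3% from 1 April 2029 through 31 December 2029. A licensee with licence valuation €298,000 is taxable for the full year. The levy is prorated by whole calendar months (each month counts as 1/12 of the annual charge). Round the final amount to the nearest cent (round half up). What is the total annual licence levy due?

1 January – 31 January 2029: 1 month at 2.6% → €298,000 × 2.6% × 1/12 = €645.6667
1 February – 31 March 2029: 2 months at 2.25% → €298,000 × 2.25% × 2/12 = €1,117.5000
1 April – 31 December 2029: 9 months at 3% → €298,000 × 3% × 9/12 = €6,705.0000
Total = €8,468.1667

€8,468.17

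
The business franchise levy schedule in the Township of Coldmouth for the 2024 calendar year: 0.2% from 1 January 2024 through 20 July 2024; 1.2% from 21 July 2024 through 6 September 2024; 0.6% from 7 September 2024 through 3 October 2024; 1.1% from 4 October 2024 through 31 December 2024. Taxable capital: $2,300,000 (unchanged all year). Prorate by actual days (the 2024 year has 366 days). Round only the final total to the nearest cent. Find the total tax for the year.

$13,328.69

1 January – 20 July 2024: 202 days at 0.2% → $2,300,000 × 0.2% × 202/366 = $2,538.7978
21 July – 6 September 2024: 48 days at 1.2% → $2,300,000 × 1.2% × 48/366 = $3,619.6721
7 September – 3 October 2024: 27 days at 0.6% → $2,300,000 × 0.6% × 27/366 = $1,018.0328
4 October – 31 December 2024: 89 days at 1.1% → $2,300,000 × 1.1% × 89/366 = $6,152.1858
Total = $13,328.6885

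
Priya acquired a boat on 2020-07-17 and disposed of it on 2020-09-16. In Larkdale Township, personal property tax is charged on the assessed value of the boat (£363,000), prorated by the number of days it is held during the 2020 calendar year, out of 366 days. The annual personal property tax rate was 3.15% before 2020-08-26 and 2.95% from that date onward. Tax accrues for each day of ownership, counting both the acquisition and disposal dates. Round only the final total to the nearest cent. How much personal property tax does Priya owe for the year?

2020-07-17 to 2020-08-25: 40 days at 3.15% → £363,000 × 3.15% × 40/366 = £1,249.6721
2020-08-26 to 2020-09-16: 22 days at 2.95% → £363,000 × 2.95% × 22/366 = £643.6803
Total = £1,893.3525

£1,893.35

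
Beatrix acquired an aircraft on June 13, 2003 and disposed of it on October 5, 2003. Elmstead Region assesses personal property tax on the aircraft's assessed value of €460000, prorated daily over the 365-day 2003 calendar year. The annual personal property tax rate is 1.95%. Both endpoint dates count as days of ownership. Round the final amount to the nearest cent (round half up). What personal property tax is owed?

€2826.16

Days held (June 13 – October 5, 2003): 115 out of 365
Tax = €460000 × 1.95% × 115/365 = €2826.1644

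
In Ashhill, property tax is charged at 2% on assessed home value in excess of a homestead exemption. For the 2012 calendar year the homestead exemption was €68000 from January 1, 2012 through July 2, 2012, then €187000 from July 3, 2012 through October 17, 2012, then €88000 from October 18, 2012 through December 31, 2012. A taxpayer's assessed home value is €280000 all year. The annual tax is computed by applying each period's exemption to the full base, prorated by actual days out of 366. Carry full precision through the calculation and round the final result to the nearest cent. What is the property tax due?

€3462.24

January 1 – July 2, 2012: 184 days, exemption €68000 → (€280000 − €68000) × 2% × 184/366 = €2131.5847
July 3 – October 17, 2012: 107 days, exemption €187000 → (€280000 − €187000) × 2% × 107/366 = €543.7705
October 18 – December 31, 2012: 75 days, exemption €88000 → (€280000 − €88000) × 2% × 75/366 = €786.8852
Total = €3462.2404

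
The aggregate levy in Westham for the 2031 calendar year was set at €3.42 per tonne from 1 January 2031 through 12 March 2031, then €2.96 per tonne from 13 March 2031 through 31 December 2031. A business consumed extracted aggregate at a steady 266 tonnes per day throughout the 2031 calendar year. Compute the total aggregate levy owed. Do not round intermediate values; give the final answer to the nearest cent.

€296,073.96

1 January – 12 March 2031: 71 days × 266 tonnes/day = 18,886 tonnes at €3.42/tonne → €64,590.12
13 March – 31 December 2031: 294 days × 266 tonnes/day = 78,204 tonnes at €2.96/tonne → €231,483.84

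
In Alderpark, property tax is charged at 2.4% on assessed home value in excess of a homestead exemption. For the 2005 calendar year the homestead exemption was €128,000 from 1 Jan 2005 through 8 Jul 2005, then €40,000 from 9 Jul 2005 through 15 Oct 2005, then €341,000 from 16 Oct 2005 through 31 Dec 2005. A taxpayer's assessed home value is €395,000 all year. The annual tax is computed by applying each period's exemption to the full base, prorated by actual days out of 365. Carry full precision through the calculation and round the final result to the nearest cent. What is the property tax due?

€5,902.42

1 Jan – 8 Jul 2005: 189 days, exemption €128,000 → (€395,000 − €128,000) × 2.4% × 189/365 = €3,318.1151
9 Jul – 15 Oct 2005: 99 days, exemption €40,000 → (€395,000 − €40,000) × 2.4% × 99/365 = €2,310.9041
16 Oct – 31 Dec 2005: 77 days, exemption €341,000 → (€395,000 − €341,000) × 2.4% × 77/365 = €273.4027
Total = €5,902.4219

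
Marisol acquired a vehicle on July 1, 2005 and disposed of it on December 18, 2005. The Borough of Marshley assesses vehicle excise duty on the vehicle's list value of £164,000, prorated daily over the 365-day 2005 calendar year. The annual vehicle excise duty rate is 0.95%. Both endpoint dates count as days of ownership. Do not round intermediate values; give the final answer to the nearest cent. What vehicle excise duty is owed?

Days held (July 1 – December 18, 2005): 171 out of 365
Tax = £164,000 × 0.95% × 171/365 = £729.9123

£729.91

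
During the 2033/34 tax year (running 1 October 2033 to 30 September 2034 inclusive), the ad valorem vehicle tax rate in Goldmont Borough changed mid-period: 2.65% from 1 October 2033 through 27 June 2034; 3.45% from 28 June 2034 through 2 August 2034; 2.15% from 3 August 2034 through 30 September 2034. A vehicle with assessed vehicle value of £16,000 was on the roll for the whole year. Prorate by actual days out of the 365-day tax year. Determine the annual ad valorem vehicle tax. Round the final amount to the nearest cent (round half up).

£423.69

1 October 2033 – 27 June 2034: 270 days at 2.65% → £16,000 × 2.65% × 270/365 = £313.6438
28 June – 2 August 2034: 36 days at 3.45% → £16,000 × 3.45% × 36/365 = £54.4438
3 August – 30 September 2034: 59 days at 2.15% → £16,000 × 2.15% × 59/365 = £55.6055
Total = £423.6932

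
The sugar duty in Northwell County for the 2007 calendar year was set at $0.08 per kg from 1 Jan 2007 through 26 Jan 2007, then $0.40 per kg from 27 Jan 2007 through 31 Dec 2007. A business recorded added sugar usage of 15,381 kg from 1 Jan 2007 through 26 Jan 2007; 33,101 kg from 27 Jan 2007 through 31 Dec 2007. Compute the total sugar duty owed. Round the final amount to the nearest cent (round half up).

$14470.88

1 Jan – 26 Jan 2007: 15,381 kg at $0.08/kg → $1230.48
27 Jan – 31 Dec 2007: 33,101 kg at $0.40/kg → $13240.40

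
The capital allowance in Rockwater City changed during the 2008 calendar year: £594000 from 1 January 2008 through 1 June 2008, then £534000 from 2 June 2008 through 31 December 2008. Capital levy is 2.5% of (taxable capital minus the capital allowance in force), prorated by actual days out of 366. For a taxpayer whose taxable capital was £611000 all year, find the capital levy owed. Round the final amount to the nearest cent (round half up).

£1297.95

1 January – 1 June 2008: 153 days, exemption £594000 → (£611000 − £594000) × 2.5% × 153/366 = £177.6639
2 June – 31 December 2008: 213 days, exemption £534000 → (£611000 − £534000) × 2.5% × 213/366 = £1120.2869
Total = £1297.9508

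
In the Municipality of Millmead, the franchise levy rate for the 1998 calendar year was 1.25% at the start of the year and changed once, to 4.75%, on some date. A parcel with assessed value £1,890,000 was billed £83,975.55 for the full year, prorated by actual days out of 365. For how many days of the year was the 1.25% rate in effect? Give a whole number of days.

32 days

Let d = days at the first rate; then 365 − d days at the second rate.
£1,890,000 × [1.25%·d + 4.75%·(365−d)] / 365 = £83,975.55
Solving gives d = 32, so the new rate took effect on 2 Feb 1998.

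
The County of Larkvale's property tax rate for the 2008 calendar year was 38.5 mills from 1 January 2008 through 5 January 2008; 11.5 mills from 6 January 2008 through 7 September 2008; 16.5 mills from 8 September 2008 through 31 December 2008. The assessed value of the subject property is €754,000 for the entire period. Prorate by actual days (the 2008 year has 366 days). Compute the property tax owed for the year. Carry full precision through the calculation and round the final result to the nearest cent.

€10,133.68

1 January – 5 January 2008: 5 days at 38.5 mills → €754,000 × 3.85% × 5/366 = €396.5710
6 January – 7 September 2008: 246 days at 11.5 mills → €754,000 × 1.15% × 246/366 = €5,828.0492
8 September – 31 December 2008: 115 days at 16.5 mills → €754,000 × 1.65% × 115/366 = €3,909.0574
Total = €10,133.6776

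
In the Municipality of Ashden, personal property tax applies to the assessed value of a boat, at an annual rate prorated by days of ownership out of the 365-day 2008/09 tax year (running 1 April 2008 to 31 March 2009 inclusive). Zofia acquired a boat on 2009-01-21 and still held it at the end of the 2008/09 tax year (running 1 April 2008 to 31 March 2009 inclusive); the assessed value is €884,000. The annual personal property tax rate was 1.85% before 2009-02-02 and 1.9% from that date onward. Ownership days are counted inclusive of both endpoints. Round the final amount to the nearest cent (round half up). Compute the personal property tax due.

2009-01-21 to 2009-02-01: 12 days at 1.85% → €884,000 × 1.85% × 12/365 = €537.6658
2009-02-02 to 2009-03-31: 58 days at 1.9% → €884,000 × 1.9% × 58/365 = €2,668.9534
Total = €3,206.6192

€3,206.62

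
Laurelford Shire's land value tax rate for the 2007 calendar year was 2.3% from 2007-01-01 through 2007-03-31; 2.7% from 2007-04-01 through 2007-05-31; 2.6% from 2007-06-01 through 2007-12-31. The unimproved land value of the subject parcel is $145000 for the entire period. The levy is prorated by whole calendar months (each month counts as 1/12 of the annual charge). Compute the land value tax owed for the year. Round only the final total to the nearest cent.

$3685.42

2007-01-01 to 2007-03-31: 3 months at 2.3% → $145000 × 2.3% × 3/12 = $833.7500
2007-04-01 to 2007-05-31: 2 months at 2.7% → $145000 × 2.7% × 2/12 = $652.5000
2007-06-01 to 2007-12-31: 7 months at 2.6% → $145000 × 2.6% × 7/12 = $2199.1667
Total = $3685.4167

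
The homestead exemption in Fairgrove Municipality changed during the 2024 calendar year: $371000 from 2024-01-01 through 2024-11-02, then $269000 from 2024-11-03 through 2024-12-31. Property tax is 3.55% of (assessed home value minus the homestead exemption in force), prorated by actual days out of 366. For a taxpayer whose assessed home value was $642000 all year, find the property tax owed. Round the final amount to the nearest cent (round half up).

$10204.21

2024-01-01 to 2024-11-02: 307 days, exemption $371000 → ($642000 − $371000) × 3.55% × 307/366 = $8069.6544
2024-11-03 to 2024-12-31: 59 days, exemption $269000 → ($642000 − $269000) × 3.55% × 59/366 = $2134.5587
Total = $10204.2131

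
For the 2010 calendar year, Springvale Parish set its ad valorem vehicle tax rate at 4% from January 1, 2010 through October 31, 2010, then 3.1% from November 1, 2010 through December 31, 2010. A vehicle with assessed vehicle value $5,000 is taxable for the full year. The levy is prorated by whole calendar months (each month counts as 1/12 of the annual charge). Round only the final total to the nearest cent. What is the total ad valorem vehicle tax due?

January 1 – October 31, 2010: 10 months at 4% → $5,000 × 4% × 10/12 = $166.6667
November 1 – December 31, 2010: 2 months at 3.1% → $5,000 × 3.1% × 2/12 = $25.8333
Total = $192.5000

$192.50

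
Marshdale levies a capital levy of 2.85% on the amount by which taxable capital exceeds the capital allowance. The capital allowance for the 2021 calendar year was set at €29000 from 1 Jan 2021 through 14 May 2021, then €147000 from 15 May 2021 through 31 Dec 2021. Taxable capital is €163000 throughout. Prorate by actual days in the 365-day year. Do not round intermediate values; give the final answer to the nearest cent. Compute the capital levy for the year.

1 Jan – 14 May 2021: 134 days, exemption €29000 → (€163000 − €29000) × 2.85% × 134/365 = €1402.0438
15 May – 31 Dec 2021: 231 days, exemption €147000 → (€163000 − €147000) × 2.85% × 231/365 = €288.5918
Total = €1690.6356

€1690.64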